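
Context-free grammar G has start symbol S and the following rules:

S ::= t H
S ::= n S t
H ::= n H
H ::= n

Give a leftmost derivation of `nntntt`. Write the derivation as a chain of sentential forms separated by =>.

S => nSt => nnStt => nntHtt => nntntt

S => nSt   [S ::= n S t]
nSt => nnStt   [S ::= n S t]
nnStt => nntHtt   [S ::= t H]
nntHtt => nntntt   [H ::= n]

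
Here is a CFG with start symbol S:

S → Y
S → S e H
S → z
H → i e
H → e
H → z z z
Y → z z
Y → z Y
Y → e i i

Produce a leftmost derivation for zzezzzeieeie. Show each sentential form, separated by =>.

S => SeH => SeHeH => SeHeHeH => YeHeHeH => zzeHeHeH => zzezzzeHeH => zzezzzeieeH => zzezzzeieeie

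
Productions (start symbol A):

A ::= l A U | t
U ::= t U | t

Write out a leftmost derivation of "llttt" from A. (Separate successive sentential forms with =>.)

A => lAU => llAUU => lltUU => llttU => llttt

A => lAU   [A ::= l A U]
lAU => llAUU   [A ::= l A U]
llAUU => lltUU   [A ::= t]
lltUU => llttU   [U ::= t]
llttU => llttt   [U ::= t]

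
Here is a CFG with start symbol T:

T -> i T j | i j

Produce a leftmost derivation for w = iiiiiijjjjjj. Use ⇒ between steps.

T ⇒ iTj   [T -> i T j]
iTj ⇒ iiTjj   [T -> i T j]
iiTjj ⇒ iiiTjjj   [T -> i T j]
iiiTjjj ⇒ iiiiTjjjj   [T -> i T j]
iiiiTjjjj ⇒ iiiiiTjjjjj   [T -> i T j]
iiiiiTjjjjj ⇒ iiiiiijjjjjj   [T -> i j]

T ⇒ iTj ⇒ iiTjj ⇒ iiiTjjj ⇒ iiiiTjjjj ⇒ iiiiiTjjjjj ⇒ iiiiiijjjjjj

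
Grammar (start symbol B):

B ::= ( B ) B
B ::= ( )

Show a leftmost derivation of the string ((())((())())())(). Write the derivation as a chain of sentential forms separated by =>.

B=>(B)B=>((B)B)B=>((())B)B=>((())(B)B)B=>((())((B)B)B)B=>((())((())B)B)B=>((())((())())B)B=>((())((())())())B=>((())((())())())()

B => (B)B   [B ::= ( B ) B]
(B)B => ((B)B)B   [B ::= ( B ) B]
((B)B)B => ((())B)B   [B ::= ( )]
((())B)B => ((())(B)B)B   [B ::= ( B ) B]
((())(B)B)B => ((())((B)B)B)B   [B ::= ( B ) B]
((())((B)B)B)B => ((())((())B)B)B   [B ::= ( )]
((())((())B)B)B => ((())((())())B)B   [B ::= ( )]
((())((())())B)B => ((())((())())())B   [B ::= ( )]
((())((())())())B => ((())((())())())()   [B ::= ( )]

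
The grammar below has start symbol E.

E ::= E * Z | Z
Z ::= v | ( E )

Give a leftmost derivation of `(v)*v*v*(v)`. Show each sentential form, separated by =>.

E=>E*Z=>E*Z*Z=>E*Z*Z*Z=>Z*Z*Z*Z=>(E)*Z*Z*Z=>(Z)*Z*Z*Z=>(v)*Z*Z*Z=>(v)*v*Z*Z=>(v)*v*v*Z=>(v)*v*v*(E)=>(v)*v*v*(Z)=>(v)*v*v*(v)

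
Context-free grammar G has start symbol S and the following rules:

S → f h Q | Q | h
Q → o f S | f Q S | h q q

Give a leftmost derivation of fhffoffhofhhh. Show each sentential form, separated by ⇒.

S ⇒ fhQ   [S → f h Q]
fhQ ⇒ fhfQS   [Q → f Q S]
fhfQS ⇒ fhffQSS   [Q → f Q S]
fhffQSS ⇒ fhffofSSS   [Q → o f S]
fhffofSSS ⇒ fhffoffhQSS   [S → f h Q]
fhffoffhQSS ⇒ fhffoffhofSSS   [Q → o f S]
fhffoffhofSSS ⇒ fhffoffhofhSS   [S → h]
fhffoffhofhSS ⇒ fhffoffhofhhS   [S → h]
fhffoffhofhhS ⇒ fhffoffhofhhh   [S → h]

S ⇒ fhQ ⇒ fhfQS ⇒ fhffQSS ⇒ fhffofSSS ⇒ fhffoffhQSS ⇒ fhffoffhofSSS ⇒ fhffoffhofhSS ⇒ fhffoffhofhhS ⇒ fhffoffhofhhh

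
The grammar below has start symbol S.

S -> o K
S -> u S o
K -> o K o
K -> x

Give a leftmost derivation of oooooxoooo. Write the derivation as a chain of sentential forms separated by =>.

S=>oK=>ooKo=>oooKoo=>ooooKooo=>oooooKoooo=>oooooxoooo

S => oK   [S -> o K]
oK => ooKo   [K -> o K o]
ooKo => oooKoo   [K -> o K o]
oooKoo => ooooKooo   [K -> o K o]
ooooKooo => oooooKoooo   [K -> o K o]
oooooKoooo => oooooxoooo   [K -> x]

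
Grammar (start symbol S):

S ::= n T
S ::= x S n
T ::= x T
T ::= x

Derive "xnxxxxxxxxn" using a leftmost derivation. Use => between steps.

S => xSn => xnTn => xnxTn => xnxxTn => xnxxxTn => xnxxxxTn => xnxxxxxTn => xnxxxxxxTn => xnxxxxxxxTn => xnxxxxxxxxn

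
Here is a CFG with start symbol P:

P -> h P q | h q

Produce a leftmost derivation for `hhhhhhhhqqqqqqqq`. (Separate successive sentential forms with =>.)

P=>hPq=>hhPqq=>hhhPqqq=>hhhhPqqqq=>hhhhhPqqqqq=>hhhhhhPqqqqqq=>hhhhhhhPqqqqqqq=>hhhhhhhhqqqqqqqq

P => hPq   [P -> h P q]
hPq => hhPqq   [P -> h P q]
hhPqq => hhhPqqq   [P -> h P q]
hhhPqqq => hhhhPqqqq   [P -> h P q]
hhhhPqqqq => hhhhhPqqqqq   [P -> h P q]
hhhhhPqqqqq => hhhhhhPqqqqqq   [P -> h P q]
hhhhhhPqqqqqq => hhhhhhhPqqqqqqq   [P -> h P q]
hhhhhhhPqqqqqqq => hhhhhhhhqqqqqqqq   [P -> h q]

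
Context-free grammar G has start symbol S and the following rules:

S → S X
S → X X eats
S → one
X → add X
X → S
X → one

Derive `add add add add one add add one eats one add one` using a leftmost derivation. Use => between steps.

S => S X => S X X => X X eats X X => add X X eats X X => add add X X eats X X => add add add X X eats X X => add add add add X X eats X X => add add add add one X eats X X => add add add add one add X eats X X => add add add add one add add X eats X X => add add add add one add add one eats X X => add add add add one add add one eats one X => add add add add one add add one eats one add X => add add add add one add add one eats one add one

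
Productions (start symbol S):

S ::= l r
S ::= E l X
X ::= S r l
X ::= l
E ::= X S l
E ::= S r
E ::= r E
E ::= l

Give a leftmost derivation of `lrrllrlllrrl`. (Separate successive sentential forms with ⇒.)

S⇒ElX⇒XSllX⇒SrlSllX⇒lrrlSllX⇒lrrllrllX⇒lrrllrllSrl⇒lrrllrlllrrl

S ⇒ ElX   [S ::= E l X]
ElX ⇒ XSllX   [E ::= X S l]
XSllX ⇒ SrlSllX   [X ::= S r l]
SrlSllX ⇒ lrrlSllX   [S ::= l r]
lrrlSllX ⇒ lrrllrllX   [S ::= l r]
lrrllrllX ⇒ lrrllrllSrl   [X ::= S r l]
lrrllrllSrl ⇒ lrrllrlllrrl   [S ::= l r]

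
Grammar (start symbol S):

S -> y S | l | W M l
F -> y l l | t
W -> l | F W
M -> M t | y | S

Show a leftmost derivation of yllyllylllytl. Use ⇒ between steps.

S ⇒ WMl ⇒ FWMl ⇒ yllWMl ⇒ yllFWMl ⇒ yllyllWMl ⇒ yllyllFWMl ⇒ yllyllyllWMl ⇒ yllyllylllMl ⇒ yllyllylllMtl ⇒ yllyllylllytl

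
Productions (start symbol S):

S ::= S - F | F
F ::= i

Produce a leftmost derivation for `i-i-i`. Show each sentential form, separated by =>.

S => S-F   [S ::= S - F]
S-F => S-F-F   [S ::= S - F]
S-F-F => F-F-F   [S ::= F]
F-F-F => i-F-F   [F ::= i]
i-F-F => i-i-F   [F ::= i]
i-i-F => i-i-i   [F ::= i]

S => S-F => S-F-F => F-F-F => i-F-F => i-i-F => i-i-i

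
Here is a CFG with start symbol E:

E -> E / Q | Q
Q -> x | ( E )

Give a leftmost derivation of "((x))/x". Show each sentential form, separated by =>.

E=>E/Q=>Q/Q=>(E)/Q=>(Q)/Q=>((E))/Q=>((Q))/Q=>((x))/Q=>((x))/x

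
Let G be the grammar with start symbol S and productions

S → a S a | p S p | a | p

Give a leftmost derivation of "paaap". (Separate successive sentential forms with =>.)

S => pSp   [S → p S p]
pSp => paSap   [S → a S a]
paSap => paaap   [S → a]

S => pSp => paSap => paaap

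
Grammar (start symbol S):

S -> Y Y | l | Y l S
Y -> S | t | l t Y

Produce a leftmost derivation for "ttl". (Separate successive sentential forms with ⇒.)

S ⇒ YY   [S -> Y Y]
YY ⇒ tY   [Y -> t]
tY ⇒ tS   [Y -> S]
tS ⇒ tYY   [S -> Y Y]
tYY ⇒ ttY   [Y -> t]
ttY ⇒ ttS   [Y -> S]
ttS ⇒ ttl   [S -> l]

S⇒YY⇒tY⇒tS⇒tYY⇒ttY⇒ttS⇒ttl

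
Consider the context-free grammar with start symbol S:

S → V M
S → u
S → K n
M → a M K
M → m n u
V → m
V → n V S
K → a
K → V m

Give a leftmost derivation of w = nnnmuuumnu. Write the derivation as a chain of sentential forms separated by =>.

S=>VM=>nVSM=>nnVSSM=>nnnVSSSM=>nnnmSSSM=>nnnmuSSM=>nnnmuuSM=>nnnmuuuM=>nnnmuuumnu

S => VM   [S → V M]
VM => nVSM   [V → n V S]
nVSM => nnVSSM   [V → n V S]
nnVSSM => nnnVSSSM   [V → n V S]
nnnVSSSM => nnnmSSSM   [V → m]
nnnmSSSM => nnnmuSSM   [S → u]
nnnmuSSM => nnnmuuSM   [S → u]
nnnmuuSM => nnnmuuuM   [S → u]
nnnmuuuM => nnnmuuumnu   [M → m n u]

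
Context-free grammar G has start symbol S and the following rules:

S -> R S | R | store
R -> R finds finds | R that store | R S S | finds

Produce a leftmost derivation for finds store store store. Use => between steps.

S => R S   [S -> R S]
R S => R S S S   [R -> R S S]
R S S S => finds S S S   [R -> finds]
finds S S S => finds store S S   [S -> store]
finds store S S => finds store store S   [S -> store]
finds store store S => finds store store store   [S -> store]

S => R S => R S S S => finds S S S => finds store S S => finds store store S => finds store store store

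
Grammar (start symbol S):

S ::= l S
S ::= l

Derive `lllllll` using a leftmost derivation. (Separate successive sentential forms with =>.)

S => lS   [S ::= l S]
lS => llS   [S ::= l S]
llS => lllS   [S ::= l S]
lllS => llllS   [S ::= l S]
llllS => lllllS   [S ::= l S]
lllllS => llllllS   [S ::= l S]
llllllS => lllllll   [S ::= l]

S=>lS=>llS=>lllS=>llllS=>lllllS=>llllllS=>lllllll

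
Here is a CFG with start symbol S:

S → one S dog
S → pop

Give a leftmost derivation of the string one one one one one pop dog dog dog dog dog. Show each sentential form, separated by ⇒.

S ⇒ one S dog   [S → one S dog]
one S dog ⇒ one one S dog dog   [S → one S dog]
one one S dog dog ⇒ one one one S dog dog dog   [S → one S dog]
one one one S dog dog dog ⇒ one one one one S dog dog dog dog   [S → one S dog]
one one one one S dog dog dog dog ⇒ one one one one one S dog dog dog dog dog   [S → one S dog]
one one one one one S dog dog dog dog dog ⇒ one one one one one pop dog dog dog dog dog   [S → pop]

S ⇒ one S dog ⇒ one one S dog dog ⇒ one one one S dog dog dog ⇒ one one one one S dog dog dog dog ⇒ one one one one one S dog dog dog dog dog ⇒ one one one one one pop dog dog dog dog dog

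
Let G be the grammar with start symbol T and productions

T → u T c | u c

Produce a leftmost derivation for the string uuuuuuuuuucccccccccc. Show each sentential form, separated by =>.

T => uTc   [T → u T c]
uTc => uuTcc   [T → u T c]
uuTcc => uuuTccc   [T → u T c]
uuuTccc => uuuuTcccc   [T → u T c]
uuuuTcccc => uuuuuTccccc   [T → u T c]
uuuuuTccccc => uuuuuuTcccccc   [T → u T c]
uuuuuuTcccccc => uuuuuuuTccccccc   [T → u T c]
uuuuuuuTccccccc => uuuuuuuuTcccccccc   [T → u T c]
uuuuuuuuTcccccccc => uuuuuuuuuTccccccccc   [T → u T c]
uuuuuuuuuTccccccccc => uuuuuuuuuucccccccccc   [T → u c]

T => uTc => uuTcc => uuuTccc => uuuuTcccc => uuuuuTccccc => uuuuuuTcccccc => uuuuuuuTccccccc => uuuuuuuuTcccccccc => uuuuuuuuuTccccccccc => uuuuuuuuuucccccccccc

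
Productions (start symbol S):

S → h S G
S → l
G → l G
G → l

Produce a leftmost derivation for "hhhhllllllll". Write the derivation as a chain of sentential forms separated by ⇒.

S ⇒ hSG ⇒ hhSGG ⇒ hhhSGGG ⇒ hhhhSGGGG ⇒ hhhhlGGGG ⇒ hhhhllGGG ⇒ hhhhlllGGG ⇒ hhhhllllGGG ⇒ hhhhlllllGG ⇒ hhhhllllllGG ⇒ hhhhlllllllG ⇒ hhhhllllllll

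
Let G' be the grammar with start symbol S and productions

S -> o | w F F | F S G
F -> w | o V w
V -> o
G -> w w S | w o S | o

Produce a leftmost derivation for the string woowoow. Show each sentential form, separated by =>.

S => wFF   [S -> w F F]
wFF => woVwF   [F -> o V w]
woVwF => woowF   [V -> o]
woowF => woowoVw   [F -> o V w]
woowoVw => woowoow   [V -> o]

S => wFF => woVwF => woowF => woowoVw => woowoow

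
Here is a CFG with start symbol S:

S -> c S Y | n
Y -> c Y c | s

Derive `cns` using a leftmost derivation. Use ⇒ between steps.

S ⇒ cSY ⇒ cnY ⇒ cns

S ⇒ cSY   [S -> c S Y]
cSY ⇒ cnY   [S -> n]
cnY ⇒ cns   [Y -> s]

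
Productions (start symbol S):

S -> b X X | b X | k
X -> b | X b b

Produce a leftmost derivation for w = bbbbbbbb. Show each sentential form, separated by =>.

S => bX => bXbb => bXbbbb => bXbbbbbb => bbbbbbbb

S => bX   [S -> b X]
bX => bXbb   [X -> X b b]
bXbb => bXbbbb   [X -> X b b]
bXbbbb => bXbbbbbb   [X -> X b b]
bXbbbbbb => bbbbbbbb   [X -> b]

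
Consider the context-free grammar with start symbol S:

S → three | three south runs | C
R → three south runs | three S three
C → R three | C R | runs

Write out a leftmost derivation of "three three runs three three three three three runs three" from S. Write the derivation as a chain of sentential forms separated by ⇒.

S ⇒ C   [S → C]
C ⇒ C R   [C → C R]
C R ⇒ R three R   [C → R three]
R three R ⇒ three S three three R   [R → three S three]
three S three three R ⇒ three C three three R   [S → C]
three C three three R ⇒ three R three three three R   [C → R three]
three R three three three R ⇒ three three S three three three three R   [R → three S three]
three three S three three three three R ⇒ three three C three three three three R   [S → C]
three three C three three three three R ⇒ three three runs three three three three R   [C → runs]
three three runs three three three three R ⇒ three three runs three three three three three S three   [R → three S three]
three three runs three three three three three S three ⇒ three three runs three three three three three C three   [S → C]
three three runs three three three three three C three ⇒ three three runs three three three three three runs three   [C → runs]

S ⇒ C ⇒ C R ⇒ R three R ⇒ three S three three R ⇒ three C three three R ⇒ three R three three three R ⇒ three three S three three three three R ⇒ three three C three three three three R ⇒ three three runs three three three three R ⇒ three three runs three three three three three S three ⇒ three three runs three three three three three C three ⇒ three three runs three three three three three runs three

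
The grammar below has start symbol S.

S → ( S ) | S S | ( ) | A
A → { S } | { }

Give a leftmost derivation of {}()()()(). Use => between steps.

S=>SS=>SSS=>SSSS=>SSSSS=>ASSSS=>{}SSSS=>{}()SSS=>{}()()SS=>{}()()()S=>{}()()()()

S => SS   [S → S S]
SS => SSS   [S → S S]
SSS => SSSS   [S → S S]
SSSS => SSSSS   [S → S S]
SSSSS => ASSSS   [S → A]
ASSSS => {}SSSS   [A → { }]
{}SSSS => {}()SSS   [S → ( )]
{}()SSS => {}()()SS   [S → ( )]
{}()()SS => {}()()()S   [S → ( )]
{}()()()S => {}()()()()   [S → ( )]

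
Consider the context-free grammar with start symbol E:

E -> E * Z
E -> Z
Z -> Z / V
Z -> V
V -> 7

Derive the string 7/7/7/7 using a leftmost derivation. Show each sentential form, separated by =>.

E => Z   [E -> Z]
Z => Z/V   [Z -> Z / V]
Z/V => Z/V/V   [Z -> Z / V]
Z/V/V => Z/V/V/V   [Z -> Z / V]
Z/V/V/V => V/V/V/V   [Z -> V]
V/V/V/V => 7/V/V/V   [V -> 7]
7/V/V/V => 7/7/V/V   [V -> 7]
7/7/V/V => 7/7/7/V   [V -> 7]
7/7/7/V => 7/7/7/7   [V -> 7]

E=>Z=>Z/V=>Z/V/V=>Z/V/V/V=>V/V/V/V=>7/V/V/V=>7/7/V/V=>7/7/7/V=>7/7/7/7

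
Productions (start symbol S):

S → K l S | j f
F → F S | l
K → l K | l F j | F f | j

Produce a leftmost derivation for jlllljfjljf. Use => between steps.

S=>KlS=>jlS=>jlKlS=>jllKlS=>jlllFjlS=>jlllFSjlS=>jllllSjlS=>jlllljfjlS=>jlllljfjljf

S => KlS   [S → K l S]
KlS => jlS   [K → j]
jlS => jlKlS   [S → K l S]
jlKlS => jllKlS   [K → l K]
jllKlS => jlllFjlS   [K → l F j]
jlllFjlS => jlllFSjlS   [F → F S]
jlllFSjlS => jllllSjlS   [F → l]
jllllSjlS => jlllljfjlS   [S → j f]
jlllljfjlS => jlllljfjljf   [S → j f]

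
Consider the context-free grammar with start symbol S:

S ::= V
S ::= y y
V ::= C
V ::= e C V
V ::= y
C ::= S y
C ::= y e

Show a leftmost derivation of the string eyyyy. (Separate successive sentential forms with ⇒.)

S ⇒ V ⇒ eCV ⇒ eSyV ⇒ eyyyV ⇒ eyyyy

S ⇒ V   [S ::= V]
V ⇒ eCV   [V ::= e C V]
eCV ⇒ eSyV   [C ::= S y]
eSyV ⇒ eyyyV   [S ::= y y]
eyyyV ⇒ eyyyy   [V ::= y]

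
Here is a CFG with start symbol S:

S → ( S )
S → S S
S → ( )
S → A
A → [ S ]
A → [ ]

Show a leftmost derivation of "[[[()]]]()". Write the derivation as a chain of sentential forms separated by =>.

S => SS => AS => [S]S => [A]S => [[S]]S => [[A]]S => [[[S]]]S => [[[()]]]S => [[[()]]]()

S => SS   [S → S S]
SS => AS   [S → A]
AS => [S]S   [A → [ S ]]
[S]S => [A]S   [S → A]
[A]S => [[S]]S   [A → [ S ]]
[[S]]S => [[A]]S   [S → A]
[[A]]S => [[[S]]]S   [A → [ S ]]
[[[S]]]S => [[[()]]]S   [S → ( )]
[[[()]]]S => [[[()]]]()   [S → ( )]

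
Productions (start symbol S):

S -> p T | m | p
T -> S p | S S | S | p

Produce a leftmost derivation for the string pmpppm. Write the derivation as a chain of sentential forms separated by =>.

S => pT   [S -> p T]
pT => pSS   [T -> S S]
pSS => pmS   [S -> m]
pmS => pmpT   [S -> p T]
pmpT => pmpSS   [T -> S S]
pmpSS => pmppTS   [S -> p T]
pmppTS => pmppSS   [T -> S]
pmppSS => pmpppS   [S -> p]
pmpppS => pmpppm   [S -> m]

S=>pT=>pSS=>pmS=>pmpT=>pmpSS=>pmppTS=>pmppSS=>pmpppS=>pmpppm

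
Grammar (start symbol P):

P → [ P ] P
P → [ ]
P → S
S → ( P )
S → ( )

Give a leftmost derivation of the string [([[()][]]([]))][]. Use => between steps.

P => [P]P   [P → [ P ] P]
[P]P => [S]P   [P → S]
[S]P => [(P)]P   [S → ( P )]
[(P)]P => [([P]P)]P   [P → [ P ] P]
[([P]P)]P => [([[P]P]P)]P   [P → [ P ] P]
[([[P]P]P)]P => [([[S]P]P)]P   [P → S]
[([[S]P]P)]P => [([[()]P]P)]P   [S → ( )]
[([[()]P]P)]P => [([[()][]]P)]P   [P → [ ]]
[([[()][]]P)]P => [([[()][]]S)]P   [P → S]
[([[()][]]S)]P => [([[()][]](P))]P   [S → ( P )]
[([[()][]](P))]P => [([[()][]]([]))]P   [P → [ ]]
[([[()][]]([]))]P => [([[()][]]([]))][]   [P → [ ]]

P=>[P]P=>[S]P=>[(P)]P=>[([P]P)]P=>[([[P]P]P)]P=>[([[S]P]P)]P=>[([[()]P]P)]P=>[([[()][]]P)]P=>[([[()][]]S)]P=>[([[()][]](P))]P=>[([[()][]]([]))]P=>[([[()][]]([]))][]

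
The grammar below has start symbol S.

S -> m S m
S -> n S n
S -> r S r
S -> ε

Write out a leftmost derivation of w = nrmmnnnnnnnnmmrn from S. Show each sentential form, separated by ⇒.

S ⇒ nSn   [S -> n S n]
nSn ⇒ nrSrn   [S -> r S r]
nrSrn ⇒ nrmSmrn   [S -> m S m]
nrmSmrn ⇒ nrmmSmmrn   [S -> m S m]
nrmmSmmrn ⇒ nrmmnSnmmrn   [S -> n S n]
nrmmnSnmmrn ⇒ nrmmnnSnnmmrn   [S -> n S n]
nrmmnnSnnmmrn ⇒ nrmmnnnSnnnmmrn   [S -> n S n]
nrmmnnnSnnnmmrn ⇒ nrmmnnnnSnnnnmmrn   [S -> n S n]
nrmmnnnnSnnnnmmrn ⇒ nrmmnnnnnnnnmmrn   [S -> ε]

S⇒nSn⇒nrSrn⇒nrmSmrn⇒nrmmSmmrn⇒nrmmnSnmmrn⇒nrmmnnSnnmmrn⇒nrmmnnnSnnnmmrn⇒nrmmnnnnSnnnnmmrn⇒nrmmnnnnnnnnmmrn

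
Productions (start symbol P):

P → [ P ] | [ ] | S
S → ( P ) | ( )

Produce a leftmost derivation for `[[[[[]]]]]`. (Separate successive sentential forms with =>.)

P => [P] => [[P]] => [[[P]]] => [[[[P]]]] => [[[[[]]]]]

P => [P]   [P → [ P ]]
[P] => [[P]]   [P → [ P ]]
[[P]] => [[[P]]]   [P → [ P ]]
[[[P]]] => [[[[P]]]]   [P → [ P ]]
[[[[P]]]] => [[[[[]]]]]   [P → [ ]]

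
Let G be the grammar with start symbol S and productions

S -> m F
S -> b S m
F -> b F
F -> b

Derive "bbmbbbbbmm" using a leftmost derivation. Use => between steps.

S => bSm   [S -> b S m]
bSm => bbSmm   [S -> b S m]
bbSmm => bbmFmm   [S -> m F]
bbmFmm => bbmbFmm   [F -> b F]
bbmbFmm => bbmbbFmm   [F -> b F]
bbmbbFmm => bbmbbbFmm   [F -> b F]
bbmbbbFmm => bbmbbbbFmm   [F -> b F]
bbmbbbbFmm => bbmbbbbbmm   [F -> b]

S => bSm => bbSmm => bbmFmm => bbmbFmm => bbmbbFmm => bbmbbbFmm => bbmbbbbFmm => bbmbbbbbmm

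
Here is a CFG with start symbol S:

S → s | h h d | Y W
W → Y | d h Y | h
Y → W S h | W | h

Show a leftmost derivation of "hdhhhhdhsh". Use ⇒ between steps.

S ⇒ YW ⇒ hW ⇒ hY ⇒ hWSh ⇒ hdhYSh ⇒ hdhWShSh ⇒ hdhhShSh ⇒ hdhhhhdhSh ⇒ hdhhhhdhsh

S ⇒ YW   [S → Y W]
YW ⇒ hW   [Y → h]
hW ⇒ hY   [W → Y]
hY ⇒ hWSh   [Y → W S h]
hWSh ⇒ hdhYSh   [W → d h Y]
hdhYSh ⇒ hdhWShSh   [Y → W S h]
hdhWShSh ⇒ hdhhShSh   [W → h]
hdhhShSh ⇒ hdhhhhdhSh   [S → h h d]
hdhhhhdhSh ⇒ hdhhhhdhsh   [S → s]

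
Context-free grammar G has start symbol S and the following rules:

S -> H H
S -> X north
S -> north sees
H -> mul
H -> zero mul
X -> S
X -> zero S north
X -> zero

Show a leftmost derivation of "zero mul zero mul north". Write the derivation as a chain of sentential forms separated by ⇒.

S ⇒ X north ⇒ S north ⇒ H H north ⇒ zero mul H north ⇒ zero mul zero mul north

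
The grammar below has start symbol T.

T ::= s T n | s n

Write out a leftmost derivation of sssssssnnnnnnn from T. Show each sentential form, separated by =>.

T => sTn => ssTnn => sssTnnn => ssssTnnnn => sssssTnnnnn => ssssssTnnnnnn => sssssssnnnnnnn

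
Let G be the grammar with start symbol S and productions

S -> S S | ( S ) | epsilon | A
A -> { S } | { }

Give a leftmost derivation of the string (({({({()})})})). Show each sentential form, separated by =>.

S=>(S)=>((S))=>((A))=>(({S}))=>(({(S)}))=>(({(A)}))=>(({({S})}))=>(({({(S)})}))=>(({({(SS)})}))=>(({({(AS)})}))=>(({({({S}S)})}))=>(({({({(S)}S)})}))=>(({({({()}S)})}))=>(({({({()})})}))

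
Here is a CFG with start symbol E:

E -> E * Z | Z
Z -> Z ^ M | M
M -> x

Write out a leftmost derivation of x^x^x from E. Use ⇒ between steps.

E ⇒ Z   [E -> Z]
Z ⇒ Z^M   [Z -> Z ^ M]
Z^M ⇒ Z^M^M   [Z -> Z ^ M]
Z^M^M ⇒ M^M^M   [Z -> M]
M^M^M ⇒ x^M^M   [M -> x]
x^M^M ⇒ x^x^M   [M -> x]
x^x^M ⇒ x^x^x   [M -> x]

E ⇒ Z ⇒ Z^M ⇒ Z^M^M ⇒ M^M^M ⇒ x^M^M ⇒ x^x^M ⇒ x^x^x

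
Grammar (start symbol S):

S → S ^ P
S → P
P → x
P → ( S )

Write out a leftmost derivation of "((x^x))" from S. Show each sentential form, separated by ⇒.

S ⇒ P ⇒ (S) ⇒ (P) ⇒ ((S)) ⇒ ((S^P)) ⇒ ((P^P)) ⇒ ((x^P)) ⇒ ((x^x))

S ⇒ P   [S → P]
P ⇒ (S)   [P → ( S )]
(S) ⇒ (P)   [S → P]
(P) ⇒ ((S))   [P → ( S )]
((S)) ⇒ ((S^P))   [S → S ^ P]
((S^P)) ⇒ ((P^P))   [S → P]
((P^P)) ⇒ ((x^P))   [P → x]
((x^P)) ⇒ ((x^x))   [P → x]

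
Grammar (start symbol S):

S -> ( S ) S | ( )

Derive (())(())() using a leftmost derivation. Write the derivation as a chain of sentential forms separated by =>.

S => (S)S   [S -> ( S ) S]
(S)S => (())S   [S -> ( )]
(())S => (())(S)S   [S -> ( S ) S]
(())(S)S => (())(())S   [S -> ( )]
(())(())S => (())(())()   [S -> ( )]

S=>(S)S=>(())S=>(())(S)S=>(())(())S=>(())(())()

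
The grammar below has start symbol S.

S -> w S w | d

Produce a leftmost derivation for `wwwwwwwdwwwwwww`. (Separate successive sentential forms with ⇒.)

S ⇒ wSw   [S -> w S w]
wSw ⇒ wwSww   [S -> w S w]
wwSww ⇒ wwwSwww   [S -> w S w]
wwwSwww ⇒ wwwwSwwww   [S -> w S w]
wwwwSwwww ⇒ wwwwwSwwwww   [S -> w S w]
wwwwwSwwwww ⇒ wwwwwwSwwwwww   [S -> w S w]
wwwwwwSwwwwww ⇒ wwwwwwwSwwwwwww   [S -> w S w]
wwwwwwwSwwwwwww ⇒ wwwwwwwdwwwwwww   [S -> d]

S⇒wSw⇒wwSww⇒wwwSwww⇒wwwwSwwww⇒wwwwwSwwwww⇒wwwwwwSwwwwww⇒wwwwwwwSwwwwwww⇒wwwwwwwdwwwwwww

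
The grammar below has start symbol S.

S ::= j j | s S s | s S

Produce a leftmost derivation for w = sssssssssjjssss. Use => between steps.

S=>sSs=>ssSss=>sssSss=>ssssSss=>sssssSss=>ssssssSss=>sssssssSsss=>ssssssssSsss=>sssssssssSssss=>sssssssssjjssss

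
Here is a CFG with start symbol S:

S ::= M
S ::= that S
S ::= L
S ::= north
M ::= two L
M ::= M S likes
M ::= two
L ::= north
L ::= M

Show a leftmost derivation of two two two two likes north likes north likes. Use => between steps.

S => L => M => two L => two M => two M S likes => two two L S likes => two two M S likes => two two M S likes S likes => two two M S likes S likes S likes => two two two S likes S likes S likes => two two two M likes S likes S likes => two two two two likes S likes S likes => two two two two likes north likes S likes => two two two two likes north likes north likes

S => L   [S ::= L]
L => M   [L ::= M]
M => two L   [M ::= two L]
two L => two M   [L ::= M]
two M => two M S likes   [M ::= M S likes]
two M S likes => two two L S likes   [M ::= two L]
two two L S likes => two two M S likes   [L ::= M]
two two M S likes => two two M S likes S likes   [M ::= M S likes]
two two M S likes S likes => two two M S likes S likes S likes   [M ::= M S likes]
two two M S likes S likes S likes => two two two S likes S likes S likes   [M ::= two]
two two two S likes S likes S likes => two two two M likes S likes S likes   [S ::= M]
two two two M likes S likes S likes => two two two two likes S likes S likes   [M ::= two]
two two two two likes S likes S likes => two two two two likes north likes S likes   [S ::= north]
two two two two likes north likes S likes => two two two two likes north likes north likes   [S ::= north]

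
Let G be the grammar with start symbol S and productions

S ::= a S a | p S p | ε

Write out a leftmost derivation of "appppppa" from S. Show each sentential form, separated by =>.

S => aSa   [S ::= a S a]
aSa => apSpa   [S ::= p S p]
apSpa => appSppa   [S ::= p S p]
appSppa => apppSpppa   [S ::= p S p]
apppSpppa => appppppa   [S ::= ε]

S=>aSa=>apSpa=>appSppa=>apppSpppa=>appppppa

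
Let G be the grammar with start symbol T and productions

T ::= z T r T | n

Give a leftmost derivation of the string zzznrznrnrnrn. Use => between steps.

T => zTrT   [T ::= z T r T]
zTrT => zzTrTrT   [T ::= z T r T]
zzTrTrT => zzzTrTrTrT   [T ::= z T r T]
zzzTrTrTrT => zzznrTrTrT   [T ::= n]
zzznrTrTrT => zzznrzTrTrTrT   [T ::= z T r T]
zzznrzTrTrTrT => zzznrznrTrTrT   [T ::= n]
zzznrznrTrTrT => zzznrznrnrTrT   [T ::= n]
zzznrznrnrTrT => zzznrznrnrnrT   [T ::= n]
zzznrznrnrnrT => zzznrznrnrnrn   [T ::= n]

T=>zTrT=>zzTrTrT=>zzzTrTrTrT=>zzznrTrTrT=>zzznrzTrTrTrT=>zzznrznrTrTrT=>zzznrznrnrTrT=>zzznrznrnrnrT=>zzznrznrnrnrn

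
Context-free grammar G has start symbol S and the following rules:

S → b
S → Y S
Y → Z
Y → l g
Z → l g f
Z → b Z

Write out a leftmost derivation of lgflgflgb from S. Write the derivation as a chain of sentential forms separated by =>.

S => YS => ZS => lgfS => lgfYS => lgfZS => lgflgfS => lgflgfYS => lgflgflgS => lgflgflgb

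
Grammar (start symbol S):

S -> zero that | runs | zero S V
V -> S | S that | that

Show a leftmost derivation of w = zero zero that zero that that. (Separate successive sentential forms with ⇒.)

S ⇒ zero S V   [S -> zero S V]
zero S V ⇒ zero zero that V   [S -> zero that]
zero zero that V ⇒ zero zero that S that   [V -> S that]
zero zero that S that ⇒ zero zero that zero that that   [S -> zero that]

S ⇒ zero S V ⇒ zero zero that V ⇒ zero zero that S that ⇒ zero zero that zero that that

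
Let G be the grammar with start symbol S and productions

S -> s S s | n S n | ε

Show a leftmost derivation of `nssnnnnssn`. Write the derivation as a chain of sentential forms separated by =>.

S=>nSn=>nsSsn=>nssSssn=>nssnSnssn=>nssnnSnnssn=>nssnnnnssn

S => nSn   [S -> n S n]
nSn => nsSsn   [S -> s S s]
nsSsn => nssSssn   [S -> s S s]
nssSssn => nssnSnssn   [S -> n S n]
nssnSnssn => nssnnSnnssn   [S -> n S n]
nssnnSnnssn => nssnnnnssn   [S -> ε]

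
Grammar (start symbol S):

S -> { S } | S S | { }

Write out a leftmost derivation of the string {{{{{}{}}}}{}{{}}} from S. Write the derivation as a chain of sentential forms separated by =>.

S => {S} => {SS} => {{S}S} => {{{S}}S} => {{{{S}}}S} => {{{{SS}}}S} => {{{{{}S}}}S} => {{{{{}{}}}}S} => {{{{{}{}}}}SS} => {{{{{}{}}}}{}S} => {{{{{}{}}}}{}{S}} => {{{{{}{}}}}{}{{}}}

S => {S}   [S -> { S }]
{S} => {SS}   [S -> S S]
{SS} => {{S}S}   [S -> { S }]
{{S}S} => {{{S}}S}   [S -> { S }]
{{{S}}S} => {{{{S}}}S}   [S -> { S }]
{{{{S}}}S} => {{{{SS}}}S}   [S -> S S]
{{{{SS}}}S} => {{{{{}S}}}S}   [S -> { }]
{{{{{}S}}}S} => {{{{{}{}}}}S}   [S -> { }]
{{{{{}{}}}}S} => {{{{{}{}}}}SS}   [S -> S S]
{{{{{}{}}}}SS} => {{{{{}{}}}}{}S}   [S -> { }]
{{{{{}{}}}}{}S} => {{{{{}{}}}}{}{S}}   [S -> { S }]
{{{{{}{}}}}{}{S}} => {{{{{}{}}}}{}{{}}}   [S -> { }]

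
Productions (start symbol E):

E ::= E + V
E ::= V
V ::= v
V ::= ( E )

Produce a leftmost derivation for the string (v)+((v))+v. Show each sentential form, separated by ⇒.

E⇒E+V⇒E+V+V⇒V+V+V⇒(E)+V+V⇒(V)+V+V⇒(v)+V+V⇒(v)+(E)+V⇒(v)+(V)+V⇒(v)+((E))+V⇒(v)+((V))+V⇒(v)+((v))+V⇒(v)+((v))+v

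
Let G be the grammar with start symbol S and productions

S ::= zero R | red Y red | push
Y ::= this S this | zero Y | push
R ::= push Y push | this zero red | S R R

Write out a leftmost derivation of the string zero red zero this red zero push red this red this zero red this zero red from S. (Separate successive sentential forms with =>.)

S => zero R   [S ::= zero R]
zero R => zero S R R   [R ::= S R R]
zero S R R => zero red Y red R R   [S ::= red Y red]
zero red Y red R R => zero red zero Y red R R   [Y ::= zero Y]
zero red zero Y red R R => zero red zero this S this red R R   [Y ::= this S this]
zero red zero this S this red R R => zero red zero this red Y red this red R R   [S ::= red Y red]
zero red zero this red Y red this red R R => zero red zero this red zero Y red this red R R   [Y ::= zero Y]
zero red zero this red zero Y red this red R R => zero red zero this red zero push red this red R R   [Y ::= push]
zero red zero this red zero push red this red R R => zero red zero this red zero push red this red this zero red R   [R ::= this zero red]
zero red zero this red zero push red this red this zero red R => zero red zero this red zero push red this red this zero red this zero red   [R ::= this zero red]

S => zero R => zero S R R => zero red Y red R R => zero red zero Y red R R => zero red zero this S this red R R => zero red zero this red Y red this red R R => zero red zero this red zero Y red this red R R => zero red zero this red zero push red this red R R => zero red zero this red zero push red this red this zero red R => zero red zero this red zero push red this red this zero red this zero red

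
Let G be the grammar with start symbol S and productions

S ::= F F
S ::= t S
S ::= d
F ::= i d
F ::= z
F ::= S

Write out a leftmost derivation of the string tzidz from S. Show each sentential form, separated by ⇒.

S ⇒ tS   [S ::= t S]
tS ⇒ tFF   [S ::= F F]
tFF ⇒ tSF   [F ::= S]
tSF ⇒ tFFF   [S ::= F F]
tFFF ⇒ tzFF   [F ::= z]
tzFF ⇒ tzidF   [F ::= i d]
tzidF ⇒ tzidz   [F ::= z]

S ⇒ tS ⇒ tFF ⇒ tSF ⇒ tFFF ⇒ tzFF ⇒ tzidF ⇒ tzidz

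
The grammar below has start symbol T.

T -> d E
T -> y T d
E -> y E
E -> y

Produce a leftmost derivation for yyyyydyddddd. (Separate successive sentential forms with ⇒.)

T ⇒ yTd ⇒ yyTdd ⇒ yyyTddd ⇒ yyyyTdddd ⇒ yyyyyTddddd ⇒ yyyyydEddddd ⇒ yyyyydyddddd

T ⇒ yTd   [T -> y T d]
yTd ⇒ yyTdd   [T -> y T d]
yyTdd ⇒ yyyTddd   [T -> y T d]
yyyTddd ⇒ yyyyTdddd   [T -> y T d]
yyyyTdddd ⇒ yyyyyTddddd   [T -> y T d]
yyyyyTddddd ⇒ yyyyydEddddd   [T -> d E]
yyyyydEddddd ⇒ yyyyydyddddd   [E -> y]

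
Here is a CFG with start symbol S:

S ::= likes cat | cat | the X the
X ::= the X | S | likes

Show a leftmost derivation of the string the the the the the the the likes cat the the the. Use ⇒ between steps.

S ⇒ the X the   [S ::= the X the]
the X the ⇒ the S the   [X ::= S]
the S the ⇒ the the X the the   [S ::= the X the]
the the X the the ⇒ the the the X the the   [X ::= the X]
the the the X the the ⇒ the the the S the the   [X ::= S]
the the the S the the ⇒ the the the the X the the the   [S ::= the X the]
the the the the X the the the ⇒ the the the the the X the the the   [X ::= the X]
the the the the the X the the the ⇒ the the the the the the X the the the   [X ::= the X]
the the the the the the X the the the ⇒ the the the the the the the X the the the   [X ::= the X]
the the the the the the the X the the the ⇒ the the the the the the the S the the the   [X ::= S]
the the the the the the the S the the the ⇒ the the the the the the the likes cat the the the   [S ::= likes cat]

S ⇒ the X the ⇒ the S the ⇒ the the X the the ⇒ the the the X the the ⇒ the the the S the the ⇒ the the the the X the the the ⇒ the the the the the X the the the ⇒ the the the the the the X the the the ⇒ the the the the the the the X the the the ⇒ the the the the the the the S the the the ⇒ the the the the the the the likes cat the the the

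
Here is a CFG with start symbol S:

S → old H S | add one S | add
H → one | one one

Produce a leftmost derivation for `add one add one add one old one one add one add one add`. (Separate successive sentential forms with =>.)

S => add one S => add one add one S => add one add one add one S => add one add one add one old H S => add one add one add one old one one S => add one add one add one old one one add one S => add one add one add one old one one add one add one S => add one add one add one old one one add one add one add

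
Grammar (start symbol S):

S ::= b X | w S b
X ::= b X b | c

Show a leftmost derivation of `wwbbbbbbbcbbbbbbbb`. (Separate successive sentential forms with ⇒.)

S ⇒ wSb ⇒ wwSbb ⇒ wwbXbb ⇒ wwbbXbbb ⇒ wwbbbXbbbb ⇒ wwbbbbXbbbbb ⇒ wwbbbbbXbbbbbb ⇒ wwbbbbbbXbbbbbbb ⇒ wwbbbbbbbXbbbbbbbb ⇒ wwbbbbbbbcbbbbbbbb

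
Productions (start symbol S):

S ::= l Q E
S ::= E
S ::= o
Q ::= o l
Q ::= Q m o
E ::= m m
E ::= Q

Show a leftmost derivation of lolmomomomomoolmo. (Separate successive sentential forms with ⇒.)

S ⇒ lQE   [S ::= l Q E]
lQE ⇒ lQmoE   [Q ::= Q m o]
lQmoE ⇒ lQmomoE   [Q ::= Q m o]
lQmomoE ⇒ lQmomomoE   [Q ::= Q m o]
lQmomomoE ⇒ lQmomomomoE   [Q ::= Q m o]
lQmomomomoE ⇒ lQmomomomomoE   [Q ::= Q m o]
lQmomomomomoE ⇒ lolmomomomomoE   [Q ::= o l]
lolmomomomomoE ⇒ lolmomomomomoQ   [E ::= Q]
lolmomomomomoQ ⇒ lolmomomomomoQmo   [Q ::= Q m o]
lolmomomomomoQmo ⇒ lolmomomomomoolmo   [Q ::= o l]

S⇒lQE⇒lQmoE⇒lQmomoE⇒lQmomomoE⇒lQmomomomoE⇒lQmomomomomoE⇒lolmomomomomoE⇒lolmomomomomoQ⇒lolmomomomomoQmo⇒lolmomomomomoolmo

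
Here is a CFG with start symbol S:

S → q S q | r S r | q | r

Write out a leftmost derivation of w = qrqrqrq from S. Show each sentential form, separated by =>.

S => qSq => qrSrq => qrqSqrq => qrqrqrq

S => qSq   [S → q S q]
qSq => qrSrq   [S → r S r]
qrSrq => qrqSqrq   [S → q S q]
qrqSqrq => qrqrqrq   [S → r]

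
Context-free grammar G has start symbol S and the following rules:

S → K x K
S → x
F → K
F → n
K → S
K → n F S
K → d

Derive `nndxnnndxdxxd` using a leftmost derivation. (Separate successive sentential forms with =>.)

S => KxK   [S → K x K]
KxK => nFSxK   [K → n F S]
nFSxK => nnSxK   [F → n]
nnSxK => nnKxKxK   [S → K x K]
nnKxKxK => nndxKxK   [K → d]
nndxKxK => nndxnFSxK   [K → n F S]
nndxnFSxK => nndxnKSxK   [F → K]
nndxnKSxK => nndxnnFSSxK   [K → n F S]
nndxnnFSSxK => nndxnnnSSxK   [F → n]
nndxnnnSSxK => nndxnnnKxKSxK   [S → K x K]
nndxnnnKxKSxK => nndxnnndxKSxK   [K → d]
nndxnnndxKSxK => nndxnnndxdSxK   [K → d]
nndxnnndxdSxK => nndxnnndxdxxK   [S → x]
nndxnnndxdxxK => nndxnnndxdxxd   [K → d]

S => KxK => nFSxK => nnSxK => nnKxKxK => nndxKxK => nndxnFSxK => nndxnKSxK => nndxnnFSSxK => nndxnnnSSxK => nndxnnnKxKSxK => nndxnnndxKSxK => nndxnnndxdSxK => nndxnnndxdxxK => nndxnnndxdxxd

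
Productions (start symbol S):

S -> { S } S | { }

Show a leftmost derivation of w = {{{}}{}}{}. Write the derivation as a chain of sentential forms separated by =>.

S => {S}S => {{S}S}S => {{{}}S}S => {{{}}{}}S => {{{}}{}}{}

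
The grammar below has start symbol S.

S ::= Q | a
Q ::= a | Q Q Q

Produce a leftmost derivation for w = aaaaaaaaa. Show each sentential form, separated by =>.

S=>Q=>QQQ=>QQQQQ=>QQQQQQQ=>QQQQQQQQQ=>aQQQQQQQQ=>aaQQQQQQQ=>aaaQQQQQQ=>aaaaQQQQQ=>aaaaaQQQQ=>aaaaaaQQQ=>aaaaaaaQQ=>aaaaaaaaQ=>aaaaaaaaa

S => Q   [S ::= Q]
Q => QQQ   [Q ::= Q Q Q]
QQQ => QQQQQ   [Q ::= Q Q Q]
QQQQQ => QQQQQQQ   [Q ::= Q Q Q]
QQQQQQQ => QQQQQQQQQ   [Q ::= Q Q Q]
QQQQQQQQQ => aQQQQQQQQ   [Q ::= a]
aQQQQQQQQ => aaQQQQQQQ   [Q ::= a]
aaQQQQQQQ => aaaQQQQQQ   [Q ::= a]
aaaQQQQQQ => aaaaQQQQQ   [Q ::= a]
aaaaQQQQQ => aaaaaQQQQ   [Q ::= a]
aaaaaQQQQ => aaaaaaQQQ   [Q ::= a]
aaaaaaQQQ => aaaaaaaQQ   [Q ::= a]
aaaaaaaQQ => aaaaaaaaQ   [Q ::= a]
aaaaaaaaQ => aaaaaaaaa   [Q ::= a]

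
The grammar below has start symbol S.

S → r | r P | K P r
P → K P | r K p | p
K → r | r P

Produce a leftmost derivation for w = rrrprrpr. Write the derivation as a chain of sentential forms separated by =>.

S => KPr   [S → K P r]
KPr => rPPr   [K → r P]
rPPr => rrKpPr   [P → r K p]
rrKpPr => rrrpPr   [K → r]
rrrpPr => rrrprKpr   [P → r K p]
rrrprKpr => rrrprrpr   [K → r]

S => KPr => rPPr => rrKpPr => rrrpPr => rrrprKpr => rrrprrpr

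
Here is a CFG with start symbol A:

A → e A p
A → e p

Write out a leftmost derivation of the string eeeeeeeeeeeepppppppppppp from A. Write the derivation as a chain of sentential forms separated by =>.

A => eAp   [A → e A p]
eAp => eeApp   [A → e A p]
eeApp => eeeAppp   [A → e A p]
eeeAppp => eeeeApppp   [A → e A p]
eeeeApppp => eeeeeAppppp   [A → e A p]
eeeeeAppppp => eeeeeeApppppp   [A → e A p]
eeeeeeApppppp => eeeeeeeAppppppp   [A → e A p]
eeeeeeeAppppppp => eeeeeeeeApppppppp   [A → e A p]
eeeeeeeeApppppppp => eeeeeeeeeAppppppppp   [A → e A p]
eeeeeeeeeAppppppppp => eeeeeeeeeeApppppppppp   [A → e A p]
eeeeeeeeeeApppppppppp => eeeeeeeeeeeAppppppppppp   [A → e A p]
eeeeeeeeeeeAppppppppppp => eeeeeeeeeeeepppppppppppp   [A → e p]

A => eAp => eeApp => eeeAppp => eeeeApppp => eeeeeAppppp => eeeeeeApppppp => eeeeeeeAppppppp => eeeeeeeeApppppppp => eeeeeeeeeAppppppppp => eeeeeeeeeeApppppppppp => eeeeeeeeeeeAppppppppppp => eeeeeeeeeeeepppppppppppp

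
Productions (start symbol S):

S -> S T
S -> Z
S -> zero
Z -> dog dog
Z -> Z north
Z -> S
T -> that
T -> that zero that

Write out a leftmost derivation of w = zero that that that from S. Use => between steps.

S => S T => S T T => S T T T => zero T T T => zero that T T => zero that that T => zero that that that

S => S T   [S -> S T]
S T => S T T   [S -> S T]
S T T => S T T T   [S -> S T]
S T T T => zero T T T   [S -> zero]
zero T T T => zero that T T   [T -> that]
zero that T T => zero that that T   [T -> that]
zero that that T => zero that that that   [T -> that]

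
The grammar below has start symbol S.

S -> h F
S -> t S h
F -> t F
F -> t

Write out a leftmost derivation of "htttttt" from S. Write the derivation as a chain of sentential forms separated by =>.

S=>hF=>htF=>httF=>htttF=>httttF=>htttttF=>htttttt

S => hF   [S -> h F]
hF => htF   [F -> t F]
htF => httF   [F -> t F]
httF => htttF   [F -> t F]
htttF => httttF   [F -> t F]
httttF => htttttF   [F -> t F]
htttttF => htttttt   [F -> t]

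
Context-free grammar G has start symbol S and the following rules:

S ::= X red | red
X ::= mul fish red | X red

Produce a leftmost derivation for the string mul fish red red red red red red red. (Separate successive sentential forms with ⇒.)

S ⇒ X red   [S ::= X red]
X red ⇒ X red red   [X ::= X red]
X red red ⇒ X red red red   [X ::= X red]
X red red red ⇒ X red red red red   [X ::= X red]
X red red red red ⇒ X red red red red red   [X ::= X red]
X red red red red red ⇒ X red red red red red red   [X ::= X red]
X red red red red red red ⇒ mul fish red red red red red red red   [X ::= mul fish red]

S ⇒ X red ⇒ X red red ⇒ X red red red ⇒ X red red red red ⇒ X red red red red red ⇒ X red red red red red red ⇒ mul fish red red red red red red red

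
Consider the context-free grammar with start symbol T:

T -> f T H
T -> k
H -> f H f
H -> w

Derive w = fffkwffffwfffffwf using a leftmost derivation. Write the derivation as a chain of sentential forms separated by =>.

T => fTH   [T -> f T H]
fTH => ffTHH   [T -> f T H]
ffTHH => fffTHHH   [T -> f T H]
fffTHHH => fffkHHH   [T -> k]
fffkHHH => fffkwHH   [H -> w]
fffkwHH => fffkwfHfH   [H -> f H f]
fffkwfHfH => fffkwffHffH   [H -> f H f]
fffkwffHffH => fffkwfffHfffH   [H -> f H f]
fffkwfffHfffH => fffkwffffHffffH   [H -> f H f]
fffkwffffHffffH => fffkwffffwffffH   [H -> w]
fffkwffffwffffH => fffkwffffwfffffHf   [H -> f H f]
fffkwffffwfffffHf => fffkwffffwfffffwf   [H -> w]

T => fTH => ffTHH => fffTHHH => fffkHHH => fffkwHH => fffkwfHfH => fffkwffHffH => fffkwfffHfffH => fffkwffffHffffH => fffkwffffwffffH => fffkwffffwfffffHf => fffkwffffwfffffwf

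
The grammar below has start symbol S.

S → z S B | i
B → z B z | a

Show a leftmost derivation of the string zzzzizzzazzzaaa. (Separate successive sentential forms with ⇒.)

S ⇒ zSB   [S → z S B]
zSB ⇒ zzSBB   [S → z S B]
zzSBB ⇒ zzzSBBB   [S → z S B]
zzzSBBB ⇒ zzzzSBBBB   [S → z S B]
zzzzSBBBB ⇒ zzzziBBBB   [S → i]
zzzziBBBB ⇒ zzzzizBzBBB   [B → z B z]
zzzzizBzBBB ⇒ zzzzizzBzzBBB   [B → z B z]
zzzzizzBzzBBB ⇒ zzzzizzzBzzzBBB   [B → z B z]
zzzzizzzBzzzBBB ⇒ zzzzizzzazzzBBB   [B → a]
zzzzizzzazzzBBB ⇒ zzzzizzzazzzaBB   [B → a]
zzzzizzzazzzaBB ⇒ zzzzizzzazzzaaB   [B → a]
zzzzizzzazzzaaB ⇒ zzzzizzzazzzaaa   [B → a]

S ⇒ zSB ⇒ zzSBB ⇒ zzzSBBB ⇒ zzzzSBBBB ⇒ zzzziBBBB ⇒ zzzzizBzBBB ⇒ zzzzizzBzzBBB ⇒ zzzzizzzBzzzBBB ⇒ zzzzizzzazzzBBB ⇒ zzzzizzzazzzaBB ⇒ zzzzizzzazzzaaB ⇒ zzzzizzzazzzaaa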